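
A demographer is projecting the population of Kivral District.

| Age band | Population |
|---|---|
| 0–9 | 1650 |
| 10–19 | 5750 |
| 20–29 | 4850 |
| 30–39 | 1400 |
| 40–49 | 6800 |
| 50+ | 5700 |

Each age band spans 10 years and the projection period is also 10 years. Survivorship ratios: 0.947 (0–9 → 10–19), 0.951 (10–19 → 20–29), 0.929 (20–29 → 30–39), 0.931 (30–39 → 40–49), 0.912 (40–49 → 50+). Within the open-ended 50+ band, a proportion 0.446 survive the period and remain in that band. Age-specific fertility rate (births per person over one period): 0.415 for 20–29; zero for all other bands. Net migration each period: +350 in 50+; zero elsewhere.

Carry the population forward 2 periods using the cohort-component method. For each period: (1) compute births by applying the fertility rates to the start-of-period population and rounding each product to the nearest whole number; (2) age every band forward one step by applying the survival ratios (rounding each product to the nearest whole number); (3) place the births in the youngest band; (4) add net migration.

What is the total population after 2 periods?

20530

Numbering the groups 1..6 from youngest to oldest:
[period 1]
Births: 4850 × 0.415 = 2013
Group 2: 1650 × 0.947 = 1563
Group 3: 5750 × 0.951 = 5468
Group 4: 4850 × 0.929 = 4506
Group 5: 1400 × 0.931 = 1303
Group 6: 6800 × 0.912 + 5700 × 0.446 = 6202 + 2542 = 8744
Net migration: Group 6 + 350 → 9094
Population now: 0–9=2013, 10–19=1563, 20–29=5468, 30–39=4506, 40–49=1303, 50+=9094
[period 2]
Births: 5468 × 0.415 = 2269
Group 2: 2013 × 0.947 = 1906
Group 3: 1563 × 0.951 = 1486
Group 4: 5468 × 0.929 = 5080
Group 5: 4506 × 0.931 = 4195
Group 6: 1303 × 0.912 + 9094 × 0.446 = 1188 + 4056 = 5244
Net migration: Group 6 + 350 → 5594
Population now: 0–9=2269, 10–19=1906, 20–29=1486, 30–39=5080, 40–49=4195, 50+=5594
Total after period 2: 2269 + 1906 + 1486 + 5080 + 4195 + 5594 = 20530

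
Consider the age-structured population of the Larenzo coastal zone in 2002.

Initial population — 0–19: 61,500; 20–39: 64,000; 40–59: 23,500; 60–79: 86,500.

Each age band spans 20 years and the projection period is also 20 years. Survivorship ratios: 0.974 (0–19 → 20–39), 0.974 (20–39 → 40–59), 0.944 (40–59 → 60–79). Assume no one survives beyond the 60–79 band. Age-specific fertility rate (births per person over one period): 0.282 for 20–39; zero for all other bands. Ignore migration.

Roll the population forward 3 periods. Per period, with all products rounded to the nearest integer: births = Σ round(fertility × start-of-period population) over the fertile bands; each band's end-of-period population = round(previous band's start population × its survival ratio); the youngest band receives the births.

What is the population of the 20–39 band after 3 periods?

16453

Numbering the bands 1..4 from youngest to oldest:
Period 1:
Births: 64000 × 0.282 = 18048
Band 2: 61500 × 0.974 = 59901
Band 3: 64000 × 0.974 = 62336
Band 4: 23500 × 0.944 = 22184
Giving 18048 / 59901 / 62336 / 22184.
Period 2:
Births: 59901 × 0.282 = 16892
Band 2: 18048 × 0.974 = 17579
Band 3: 59901 × 0.974 = 58344
Band 4: 62336 × 0.944 = 58845
Giving 16892 / 17579 / 58344 / 58845.
Period 3:
Births: 17579 × 0.282 = 4957
Band 2: 16892 × 0.974 = 16453
Band 3: 17579 × 0.974 = 17122
Band 4: 58344 × 0.944 = 55077
Giving 4957 / 16453 / 17122 / 55077.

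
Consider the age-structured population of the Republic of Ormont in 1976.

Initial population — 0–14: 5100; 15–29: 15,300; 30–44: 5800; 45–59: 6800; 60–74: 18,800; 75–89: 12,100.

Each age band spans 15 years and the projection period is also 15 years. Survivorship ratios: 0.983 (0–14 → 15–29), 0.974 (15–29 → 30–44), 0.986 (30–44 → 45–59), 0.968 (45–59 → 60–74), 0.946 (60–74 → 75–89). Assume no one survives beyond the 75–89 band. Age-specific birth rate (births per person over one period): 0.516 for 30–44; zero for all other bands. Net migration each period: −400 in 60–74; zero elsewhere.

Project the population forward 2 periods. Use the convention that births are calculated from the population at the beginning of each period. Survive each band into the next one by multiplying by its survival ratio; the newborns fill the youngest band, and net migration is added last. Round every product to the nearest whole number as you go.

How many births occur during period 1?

2993

Period 1.
Births: 5800 × 0.516 = 2993
15–29: 5100 × 0.983 = 5013
30–44: 15300 × 0.974 = 14902
45–59: 5800 × 0.986 = 5719
60–74: 6800 × 0.968 = 6582
75–89: 18800 × 0.946 = 17785
Net migration: 60–74 − 400 → 6182
End of period: [2993, 5013, 14902, 5719, 6182, 17785]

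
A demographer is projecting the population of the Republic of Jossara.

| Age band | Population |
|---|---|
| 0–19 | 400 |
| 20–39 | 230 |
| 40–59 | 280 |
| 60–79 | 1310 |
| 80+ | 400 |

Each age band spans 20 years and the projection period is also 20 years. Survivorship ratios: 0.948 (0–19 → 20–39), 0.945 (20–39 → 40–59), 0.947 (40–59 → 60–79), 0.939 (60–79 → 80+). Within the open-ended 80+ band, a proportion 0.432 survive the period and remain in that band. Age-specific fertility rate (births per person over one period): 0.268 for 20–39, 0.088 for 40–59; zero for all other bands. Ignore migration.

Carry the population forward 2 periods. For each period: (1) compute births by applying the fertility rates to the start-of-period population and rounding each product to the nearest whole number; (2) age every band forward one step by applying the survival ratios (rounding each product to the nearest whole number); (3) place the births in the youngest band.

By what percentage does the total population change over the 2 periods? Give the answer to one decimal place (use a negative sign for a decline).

(Groups numbered youngest = 1 to oldest = 5.)
— Period 1 —
Births: 230 × 0.268 = 62, 280 × 0.088 = 25 — total 87
Group 2: 400 × 0.948 = 379
Group 3: 230 × 0.945 = 217
Group 4: 280 × 0.947 = 265
Group 5: 1310 × 0.939 + 400 × 0.432 = 1230 + 173 = 1403
Population now: 0–19=87, 20–39=379, 40–59=217, 60–79=265, 80+=1403
— Period 2 —
Births: 379 × 0.268 = 102, 217 × 0.088 = 19 — total 121
Group 2: 87 × 0.948 = 82
Group 3: 379 × 0.945 = 358
Group 4: 217 × 0.947 = 205
Group 5: 265 × 0.939 + 1403 × 0.432 = 249 + 606 = 855
Population now: 0–19=121, 20–39=82, 40–59=358, 60–79=205, 80+=855
Total: 2620 → 1621; change = -999; percentage change = -38.1%

-38.1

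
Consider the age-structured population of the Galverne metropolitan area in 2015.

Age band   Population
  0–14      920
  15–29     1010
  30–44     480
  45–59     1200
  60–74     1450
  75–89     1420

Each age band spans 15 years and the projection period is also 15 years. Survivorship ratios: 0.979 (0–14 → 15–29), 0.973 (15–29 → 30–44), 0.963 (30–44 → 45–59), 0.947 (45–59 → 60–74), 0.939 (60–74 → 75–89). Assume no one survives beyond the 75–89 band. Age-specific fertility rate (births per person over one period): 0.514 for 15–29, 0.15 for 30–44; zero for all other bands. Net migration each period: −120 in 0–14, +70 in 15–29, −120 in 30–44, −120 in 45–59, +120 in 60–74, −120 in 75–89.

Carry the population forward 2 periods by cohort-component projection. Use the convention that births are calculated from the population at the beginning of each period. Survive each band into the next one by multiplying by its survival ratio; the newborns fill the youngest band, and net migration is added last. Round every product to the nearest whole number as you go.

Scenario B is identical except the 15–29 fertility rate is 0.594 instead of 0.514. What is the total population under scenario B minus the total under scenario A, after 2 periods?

157

After projecting period 1:
Births: 1010 × 0.514 = 519  |  480 × 0.15 = 72 — total 591
15–29: 920 × 0.979 = 901
30–44: 1010 × 0.973 = 983
45–59: 480 × 0.963 = 462
60–74: 1200 × 0.947 = 1136
75–89: 1450 × 0.939 = 1362
Net migration: 0–14 − 120 → 471; 15–29 + 70 → 971; 30–44 − 120 → 863; 45–59 − 120 → 342; 60–74 + 120 → 1256; 75–89 − 120 → 1242
→ [471, 971, 863, 342, 1256, 1242]
After projecting period 2:
Births: 971 × 0.514 = 499  |  863 × 0.15 = 129 — total 628
15–29: 471 × 0.979 = 461
30–44: 971 × 0.973 = 945
45–59: 863 × 0.963 = 831
60–74: 342 × 0.947 = 324
75–89: 1256 × 0.939 = 1179
Net migration: 0–14 − 120 → 508; 15–29 + 70 → 531; 30–44 − 120 → 825; 45–59 − 120 → 711; 60–74 + 120 → 444; 75–89 − 120 → 1059
→ [508, 531, 825, 711, 444, 1059]
Scenario A total after 2 periods: 4078
Scenario B projection —
After projecting period 1:
Births: 1010 × 0.594 = 600  |  480 × 0.15 = 72 — total 672
15–29: 920 × 0.979 = 901
30–44: 1010 × 0.973 = 983
45–59: 480 × 0.963 = 462
60–74: 1200 × 0.947 = 1136
75–89: 1450 × 0.939 = 1362
Net migration: 0–14 − 120 → 552; 15–29 + 70 → 971; 30–44 − 120 → 863; 45–59 − 120 → 342; 60–74 + 120 → 1256; 75–89 − 120 → 1242
→ [552, 971, 863, 342, 1256, 1242]
After projecting period 2:
Births: 971 × 0.594 = 577  |  863 × 0.15 = 129 — total 706
15–29: 552 × 0.979 = 540
30–44: 971 × 0.973 = 945
45–59: 863 × 0.963 = 831
60–74: 342 × 0.947 = 324
75–89: 1256 × 0.939 = 1179
Net migration: 0–14 − 120 → 586; 15–29 + 70 → 610; 30–44 − 120 → 825; 45–59 − 120 → 711; 60–74 + 120 → 444; 75–89 − 120 → 1059
→ [586, 610, 825, 711, 444, 1059]
Scenario B total after 2 periods: 4235
Difference B − A = 4235 − 4078 = 157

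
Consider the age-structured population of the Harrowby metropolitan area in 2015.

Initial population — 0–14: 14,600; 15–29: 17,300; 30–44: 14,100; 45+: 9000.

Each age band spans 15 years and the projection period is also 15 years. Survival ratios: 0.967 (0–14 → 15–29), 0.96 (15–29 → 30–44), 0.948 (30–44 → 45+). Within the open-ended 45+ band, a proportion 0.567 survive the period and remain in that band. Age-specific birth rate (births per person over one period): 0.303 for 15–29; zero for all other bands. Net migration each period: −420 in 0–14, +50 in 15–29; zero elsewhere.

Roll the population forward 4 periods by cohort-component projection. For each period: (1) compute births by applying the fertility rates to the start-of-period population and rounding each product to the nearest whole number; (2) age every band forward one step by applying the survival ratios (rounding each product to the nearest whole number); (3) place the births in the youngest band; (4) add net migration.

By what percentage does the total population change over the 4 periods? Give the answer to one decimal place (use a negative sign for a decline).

-53.8

Numbering the bands 1..4 from youngest to oldest:
After projecting period 1:
Births: 17300 × 0.303 = 5242
Band 2: 14600 × 0.967 = 14118
Band 3: 17300 × 0.96 = 16608
Band 4: 14100 × 0.948 + 9000 × 0.567 = 13367 + 5103 = 18470
Net migration: Band 1 − 420 → 4822; Band 2 + 50 → 14168
Giving 4822 / 14168 / 16608 / 18470.
After projecting period 2:
Births: 14168 × 0.303 = 4293
Band 2: 4822 × 0.967 = 4663
Band 3: 14168 × 0.96 = 13601
Band 4: 16608 × 0.948 + 18470 × 0.567 = 15744 + 10472 = 26216
Net migration: Band 1 − 420 → 3873; Band 2 + 50 → 4713
Giving 3873 / 4713 / 13601 / 26216.
After projecting period 3:
Births: 4713 × 0.303 = 1428
Band 2: 3873 × 0.967 = 3745
Band 3: 4713 × 0.96 = 4524
Band 4: 13601 × 0.948 + 26216 × 0.567 = 12894 + 14864 = 27758
Net migration: Band 1 − 420 → 1008; Band 2 + 50 → 3795
Giving 1008 / 3795 / 4524 / 27758.
After projecting period 4:
Births: 3795 × 0.303 = 1150
Band 2: 1008 × 0.967 = 975
Band 3: 3795 × 0.96 = 3643
Band 4: 4524 × 0.948 + 27758 × 0.567 = 4289 + 15739 = 20028
Net migration: Band 1 − 420 → 730; Band 2 + 50 → 1025
Giving 730 / 1025 / 3643 / 20028.
Total: 55000 → 25426; change = -29574; percentage change = -53.8%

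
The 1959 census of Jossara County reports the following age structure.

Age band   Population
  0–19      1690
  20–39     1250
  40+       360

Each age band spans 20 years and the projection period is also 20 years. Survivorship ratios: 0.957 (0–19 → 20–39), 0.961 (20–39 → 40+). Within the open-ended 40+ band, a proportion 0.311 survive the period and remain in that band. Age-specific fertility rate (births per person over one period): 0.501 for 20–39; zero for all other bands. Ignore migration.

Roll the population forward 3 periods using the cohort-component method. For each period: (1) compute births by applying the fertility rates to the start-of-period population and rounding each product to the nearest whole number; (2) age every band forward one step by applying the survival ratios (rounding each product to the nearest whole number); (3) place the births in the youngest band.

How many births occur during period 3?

300

[period 1]
Births: 1250 × 0.501 = 626
20–39: 1690 × 0.957 = 1617
40+: 1250 × 0.961 + 360 × 0.311 = 1201 + 112 = 1313
→ [626, 1617, 1313]
[period 2]
Births: 1617 × 0.501 = 810
20–39: 626 × 0.957 = 599
40+: 1617 × 0.961 + 1313 × 0.311 = 1554 + 408 = 1962
→ [810, 599, 1962]
[period 3]
Births: 599 × 0.501 = 300
20–39: 810 × 0.957 = 775
40+: 599 × 0.961 + 1962 × 0.311 = 576 + 610 = 1186
→ [300, 775, 1186]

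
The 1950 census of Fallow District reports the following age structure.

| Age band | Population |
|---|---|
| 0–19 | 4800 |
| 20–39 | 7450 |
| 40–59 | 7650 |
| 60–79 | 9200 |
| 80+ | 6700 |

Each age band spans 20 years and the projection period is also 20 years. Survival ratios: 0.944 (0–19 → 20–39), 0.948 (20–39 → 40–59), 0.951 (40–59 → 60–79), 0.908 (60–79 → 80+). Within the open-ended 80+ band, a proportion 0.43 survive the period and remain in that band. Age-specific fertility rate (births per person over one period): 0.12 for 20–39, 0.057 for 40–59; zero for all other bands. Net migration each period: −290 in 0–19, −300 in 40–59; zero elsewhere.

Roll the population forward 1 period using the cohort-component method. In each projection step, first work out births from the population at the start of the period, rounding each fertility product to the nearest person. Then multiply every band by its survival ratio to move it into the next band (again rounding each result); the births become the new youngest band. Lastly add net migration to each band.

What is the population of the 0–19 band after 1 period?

1040

(Bands numbered youngest = 1 to oldest = 5.)
— Period 1 —
Births: 7450 × 0.12 = 894  |  7650 × 0.057 = 436 → 1330
Band 2: 4800 × 0.944 = 4531
Band 3: 7450 × 0.948 = 7063
Band 4: 7650 × 0.951 = 7275
Band 5: 9200 × 0.908 + 6700 × 0.43 = 8354 + 2881 = 11235
Net migration: Band 1 − 290 → 1040; Band 3 − 300 → 6763
Giving 1040 / 4531 / 6763 / 7275 / 11235.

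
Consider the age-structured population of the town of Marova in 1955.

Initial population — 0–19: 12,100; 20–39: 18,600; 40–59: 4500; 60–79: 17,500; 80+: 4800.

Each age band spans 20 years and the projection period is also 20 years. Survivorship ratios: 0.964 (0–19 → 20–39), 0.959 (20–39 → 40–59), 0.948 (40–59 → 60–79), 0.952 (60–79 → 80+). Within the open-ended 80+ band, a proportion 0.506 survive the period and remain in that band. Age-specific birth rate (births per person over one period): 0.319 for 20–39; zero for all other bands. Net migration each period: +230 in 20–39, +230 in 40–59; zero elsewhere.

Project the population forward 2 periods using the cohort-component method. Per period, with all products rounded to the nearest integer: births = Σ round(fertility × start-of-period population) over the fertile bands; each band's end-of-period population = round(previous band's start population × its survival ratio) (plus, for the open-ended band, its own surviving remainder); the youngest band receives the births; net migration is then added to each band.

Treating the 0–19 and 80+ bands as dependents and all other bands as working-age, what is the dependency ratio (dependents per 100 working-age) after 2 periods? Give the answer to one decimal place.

50.5

After projecting period 1:
Births: 18600 * 0.319 = 5933
20–39: 12100 * 0.964 = 11664
40–59: 18600 * 0.959 = 17837
60–79: 4500 * 0.948 = 4266
80+: 17500 * 0.952 + 4800 * 0.506 = 16660 + 2429 = 19089
Net migration: 20–39 + 230 → 11894; 40–59 + 230 → 18067
Giving 5933 / 11894 / 18067 / 4266 / 19089.
After projecting period 2:
Births: 11894 * 0.319 = 3794
20–39: 5933 * 0.964 = 5719
40–59: 11894 * 0.959 = 11406
60–79: 18067 * 0.948 = 17128
80+: 4266 * 0.952 + 19089 * 0.506 = 4061 + 9659 = 13720
Net migration: 20–39 + 230 → 5949; 40–59 + 230 → 11636
Giving 3794 / 5949 / 11636 / 17128 / 13720.
Dependents (band 0–19 + band 80+) = 3794 + 13720 = 17514; working-age = 34713; ratio = 17514/34713 × 100 = 50.5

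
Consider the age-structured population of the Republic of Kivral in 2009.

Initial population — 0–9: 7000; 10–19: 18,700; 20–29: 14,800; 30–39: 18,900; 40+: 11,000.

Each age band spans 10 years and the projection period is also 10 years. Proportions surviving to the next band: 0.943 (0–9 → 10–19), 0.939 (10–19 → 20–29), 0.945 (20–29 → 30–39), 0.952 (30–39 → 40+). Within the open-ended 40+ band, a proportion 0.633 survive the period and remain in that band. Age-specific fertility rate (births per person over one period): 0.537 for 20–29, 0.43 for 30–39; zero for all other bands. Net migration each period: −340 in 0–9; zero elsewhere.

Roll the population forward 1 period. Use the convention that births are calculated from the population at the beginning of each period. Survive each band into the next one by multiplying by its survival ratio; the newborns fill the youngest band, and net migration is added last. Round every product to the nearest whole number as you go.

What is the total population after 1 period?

78837

— Period 1 —
Births: 14800 * 0.537 = 7948  |  18900 * 0.43 = 8127 → total 16075
10–19: 7000 * 0.943 = 6601
20–29: 18700 * 0.939 = 17559
30–39: 14800 * 0.945 = 13986
40+: 18900 * 0.952 + 11000 * 0.633 = 17993 + 6963 = 24956
Net migration: 0–9 − 340 → 15735
End of period: [15735, 6601, 17559, 13986, 24956]
Total after period 1: 15735 + 6601 + 17559 + 13986 + 24956 = 78837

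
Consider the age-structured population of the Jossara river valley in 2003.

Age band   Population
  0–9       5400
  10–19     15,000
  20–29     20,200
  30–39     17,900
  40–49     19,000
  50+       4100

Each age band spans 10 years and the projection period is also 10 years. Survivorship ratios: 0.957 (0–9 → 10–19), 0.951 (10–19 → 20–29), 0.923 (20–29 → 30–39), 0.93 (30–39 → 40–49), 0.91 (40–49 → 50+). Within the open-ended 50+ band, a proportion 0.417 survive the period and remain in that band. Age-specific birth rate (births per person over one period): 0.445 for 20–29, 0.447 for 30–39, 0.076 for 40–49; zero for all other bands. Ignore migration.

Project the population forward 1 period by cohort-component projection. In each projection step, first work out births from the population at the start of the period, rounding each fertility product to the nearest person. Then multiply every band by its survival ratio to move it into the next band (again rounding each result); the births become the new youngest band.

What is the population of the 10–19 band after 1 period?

Period 1.
Births: 20200 × 0.445 = 8989  |  17900 × 0.447 = 8001  |  19000 × 0.076 = 1444 — total 18434
10–19: 5400 × 0.957 = 5168
20–29: 15000 × 0.951 = 14265
30–39: 20200 × 0.923 = 18645
40–49: 17900 × 0.93 = 16647
50+: 19000 × 0.91 + 4100 × 0.417 = 17290 + 1710 = 19000
End of period: [18434, 5168, 14265, 18645, 16647, 19000]

5168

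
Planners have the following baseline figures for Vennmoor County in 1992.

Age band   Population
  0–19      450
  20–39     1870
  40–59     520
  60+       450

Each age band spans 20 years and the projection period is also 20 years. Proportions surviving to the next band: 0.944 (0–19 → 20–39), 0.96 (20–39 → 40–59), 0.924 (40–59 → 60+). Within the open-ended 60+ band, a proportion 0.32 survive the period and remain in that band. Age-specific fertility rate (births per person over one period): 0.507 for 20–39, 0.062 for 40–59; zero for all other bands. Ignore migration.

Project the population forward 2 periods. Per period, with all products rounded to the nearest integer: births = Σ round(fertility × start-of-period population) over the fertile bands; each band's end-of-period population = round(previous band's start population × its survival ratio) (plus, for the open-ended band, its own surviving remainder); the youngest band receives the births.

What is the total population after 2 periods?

3518

Period 1:
Births: 1870 * 0.507 = 948, 520 * 0.062 = 32 → total 980
20–39: 450 * 0.944 = 425
40–59: 1870 * 0.96 = 1795
60+: 520 * 0.924 + 450 * 0.32 = 480 + 144 = 624
→ [980, 425, 1795, 624]
Period 2:
Births: 425 * 0.507 = 215, 1795 * 0.062 = 111 → total 326
20–39: 980 * 0.944 = 925
40–59: 425 * 0.96 = 408
60+: 1795 * 0.924 + 624 * 0.32 = 1659 + 200 = 1859
→ [326, 925, 408, 1859]
Total after period 2: 326 + 925 + 408 + 1859 = 3518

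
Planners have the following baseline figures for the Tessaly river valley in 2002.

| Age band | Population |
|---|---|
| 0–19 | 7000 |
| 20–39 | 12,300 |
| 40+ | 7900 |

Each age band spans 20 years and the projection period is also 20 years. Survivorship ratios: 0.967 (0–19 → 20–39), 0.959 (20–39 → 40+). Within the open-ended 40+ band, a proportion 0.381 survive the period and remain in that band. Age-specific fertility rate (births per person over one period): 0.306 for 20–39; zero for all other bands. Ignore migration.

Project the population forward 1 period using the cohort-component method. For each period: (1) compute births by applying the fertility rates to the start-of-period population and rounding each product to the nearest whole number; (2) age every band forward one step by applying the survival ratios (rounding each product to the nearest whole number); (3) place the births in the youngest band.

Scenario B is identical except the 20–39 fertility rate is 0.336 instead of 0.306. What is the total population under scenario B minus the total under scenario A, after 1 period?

369

Period 1.
Births: 12300 * 0.306 = 3764
20–39: 7000 * 0.967 = 6769
40+: 12300 * 0.959 + 7900 * 0.381 = 11796 + 3010 = 14806
Population now: 0–19=3764, 20–39=6769, 40+=14806
Scenario A total after 1 period: 25339
Scenario B projection —
Period 1.
Births: 12300 * 0.336 = 4133
20–39: 7000 * 0.967 = 6769
40+: 12300 * 0.959 + 7900 * 0.381 = 11796 + 3010 = 14806
Population now: 0–19=4133, 20–39=6769, 40+=14806
Scenario B total after 1 period: 25708
Difference B − A = 25708 − 25339 = 369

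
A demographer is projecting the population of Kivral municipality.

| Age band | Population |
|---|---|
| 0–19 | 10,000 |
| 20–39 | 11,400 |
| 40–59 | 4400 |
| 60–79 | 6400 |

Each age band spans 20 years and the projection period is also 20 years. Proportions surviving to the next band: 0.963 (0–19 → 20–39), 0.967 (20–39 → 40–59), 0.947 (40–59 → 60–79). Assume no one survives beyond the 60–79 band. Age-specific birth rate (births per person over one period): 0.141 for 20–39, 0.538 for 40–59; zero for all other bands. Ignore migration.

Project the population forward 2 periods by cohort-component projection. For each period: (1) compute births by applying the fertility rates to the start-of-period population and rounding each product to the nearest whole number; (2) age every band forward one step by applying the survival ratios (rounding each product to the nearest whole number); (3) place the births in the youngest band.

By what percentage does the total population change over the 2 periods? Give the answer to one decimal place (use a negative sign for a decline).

Call the bands 1 to 4, youngest first.
[period 1]
Births: 11400 × 0.141 = 1607, 4400 × 0.538 = 2367 — total 3974
Band 2: 10000 × 0.963 = 9630
Band 3: 11400 × 0.967 = 11024
Band 4: 4400 × 0.947 = 4167
End of period: [3974, 9630, 11024, 4167]
[period 2]
Births: 9630 × 0.141 = 1358, 11024 × 0.538 = 5931 — total 7289
Band 2: 3974 × 0.963 = 3827
Band 3: 9630 × 0.967 = 9312
Band 4: 11024 × 0.947 = 10440
End of period: [7289, 3827, 9312, 10440]
Total: 32200 → 30868; change = -1332; percentage change = -4.1%

-4.1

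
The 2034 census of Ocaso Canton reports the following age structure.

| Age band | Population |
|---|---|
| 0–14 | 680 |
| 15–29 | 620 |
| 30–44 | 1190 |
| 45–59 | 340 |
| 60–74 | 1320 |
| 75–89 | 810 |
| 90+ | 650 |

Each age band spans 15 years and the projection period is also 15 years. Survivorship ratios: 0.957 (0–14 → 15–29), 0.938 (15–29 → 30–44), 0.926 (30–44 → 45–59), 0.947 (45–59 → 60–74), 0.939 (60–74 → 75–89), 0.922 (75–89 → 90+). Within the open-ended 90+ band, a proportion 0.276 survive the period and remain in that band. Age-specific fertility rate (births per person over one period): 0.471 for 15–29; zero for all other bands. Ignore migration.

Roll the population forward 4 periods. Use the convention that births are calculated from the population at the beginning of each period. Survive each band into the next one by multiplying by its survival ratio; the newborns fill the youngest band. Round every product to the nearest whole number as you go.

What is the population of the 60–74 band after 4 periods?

After projecting period 1:
Births: 620 × 0.471 = 292
15–29: 680 × 0.957 = 651
30–44: 620 × 0.938 = 582
45–59: 1190 × 0.926 = 1102
60–74: 340 × 0.947 = 322
75–89: 1320 × 0.939 = 1239
90+: 810 × 0.922 + 650 × 0.276 = 747 + 179 = 926
End of period: [292, 651, 582, 1102, 322, 1239, 926]
After projecting period 2:
Births: 651 × 0.471 = 307
15–29: 292 × 0.957 = 279
30–44: 651 × 0.938 = 611
45–59: 582 × 0.926 = 539
60–74: 1102 × 0.947 = 1044
75–89: 322 × 0.939 = 302
90+: 1239 × 0.922 + 926 × 0.276 = 1142 + 256 = 1398
End of period: [307, 279, 611, 539, 1044, 302, 1398]
After projecting period 3:
Births: 279 × 0.471 = 131
15–29: 307 × 0.957 = 294
30–44: 279 × 0.938 = 262
45–59: 611 × 0.926 = 566
60–74: 539 × 0.947 = 510
75–89: 1044 × 0.939 = 980
90+: 302 × 0.922 + 1398 × 0.276 = 278 + 386 = 664
End of period: [131, 294, 262, 566, 510, 980, 664]
After projecting period 4:
Births: 294 × 0.471 = 138
15–29: 131 × 0.957 = 125
30–44: 294 × 0.938 = 276
45–59: 262 × 0.926 = 243
60–74: 566 × 0.947 = 536
75–89: 510 × 0.939 = 479
90+: 980 × 0.922 + 664 × 0.276 = 904 + 183 = 1087
End of period: [138, 125, 276, 243, 536, 479, 1087]

536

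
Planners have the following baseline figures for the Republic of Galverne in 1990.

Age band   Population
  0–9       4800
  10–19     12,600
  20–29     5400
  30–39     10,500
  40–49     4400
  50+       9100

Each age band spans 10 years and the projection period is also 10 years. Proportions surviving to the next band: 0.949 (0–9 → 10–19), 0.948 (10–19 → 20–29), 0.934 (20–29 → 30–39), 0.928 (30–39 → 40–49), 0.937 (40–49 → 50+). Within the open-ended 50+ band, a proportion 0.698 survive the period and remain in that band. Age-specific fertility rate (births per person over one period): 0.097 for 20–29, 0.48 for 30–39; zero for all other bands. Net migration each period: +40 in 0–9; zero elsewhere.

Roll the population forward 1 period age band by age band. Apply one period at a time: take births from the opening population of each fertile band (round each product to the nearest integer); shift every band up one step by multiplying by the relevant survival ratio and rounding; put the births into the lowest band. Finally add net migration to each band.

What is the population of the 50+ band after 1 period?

Let band 1 be 0–9 through band 6 = 50+.
[period 1]
Births: 5400 × 0.097 = 524, 10500 × 0.48 = 5040 → total 5564
Band 2: 4800 × 0.949 = 4555
Band 3: 12600 × 0.948 = 11945
Band 4: 5400 × 0.934 = 5044
Band 5: 10500 × 0.928 = 9744
Band 6: 4400 × 0.937 + 9100 × 0.698 = 4123 + 6352 = 10475
Net migration: Band 1 + 40 → 5604
Population now: 0–9=5604, 10–19=4555, 20–29=11945, 30–39=5044, 40–49=9744, 50+=10475

10475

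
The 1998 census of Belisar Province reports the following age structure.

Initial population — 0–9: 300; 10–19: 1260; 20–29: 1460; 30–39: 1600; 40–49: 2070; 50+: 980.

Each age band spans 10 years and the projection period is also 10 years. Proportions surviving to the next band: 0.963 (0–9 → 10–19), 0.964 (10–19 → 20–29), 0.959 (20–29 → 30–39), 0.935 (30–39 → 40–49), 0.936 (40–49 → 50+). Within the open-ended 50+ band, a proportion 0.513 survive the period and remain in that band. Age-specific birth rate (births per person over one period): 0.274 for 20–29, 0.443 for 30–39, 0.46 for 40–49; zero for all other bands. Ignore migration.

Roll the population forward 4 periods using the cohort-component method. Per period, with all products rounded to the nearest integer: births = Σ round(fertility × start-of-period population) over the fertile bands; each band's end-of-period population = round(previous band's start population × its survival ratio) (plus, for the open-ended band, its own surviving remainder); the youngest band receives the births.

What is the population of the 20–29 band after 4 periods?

Period 1:
Births: 1460 × 0.274 = 400 ; 1600 × 0.443 = 709 ; 2070 × 0.46 = 952 → 2061
10–19: 300 × 0.963 = 289
20–29: 1260 × 0.964 = 1215
30–39: 1460 × 0.959 = 1400
40–49: 1600 × 0.935 = 1496
50+: 2070 × 0.936 + 980 × 0.513 = 1938 + 503 = 2441
Population now: 0–9=2061, 10–19=289, 20–29=1215, 30–39=1400, 40–49=1496, 50+=2441
Period 2:
Births: 1215 × 0.274 = 333 ; 1400 × 0.443 = 620 ; 1496 × 0.46 = 688 → 1641
10–19: 2061 × 0.963 = 1985
20–29: 289 × 0.964 = 279
30–39: 1215 × 0.959 = 1165
40–49: 1400 × 0.935 = 1309
50+: 1496 × 0.936 + 2441 × 0.513 = 1400 + 1252 = 2652
Population now: 0–9=1641, 10–19=1985, 20–29=279, 30–39=1165, 40–49=1309, 50+=2652
Period 3:
Births: 279 × 0.274 = 76 ; 1165 × 0.443 = 516 ; 1309 × 0.46 = 602 → 1194
10–19: 1641 × 0.963 = 1580
20–29: 1985 × 0.964 = 1914
30–39: 279 × 0.959 = 268
40–49: 1165 × 0.935 = 1089
50+: 1309 × 0.936 + 2652 × 0.513 = 1225 + 1360 = 2585
Population now: 0–9=1194, 10–19=1580, 20–29=1914, 30–39=268, 40–49=1089, 50+=2585
Period 4:
Births: 1914 × 0.274 = 524 ; 268 × 0.443 = 119 ; 1089 × 0.46 = 501 → 1144
10–19: 1194 × 0.963 = 1150
20–29: 1580 × 0.964 = 1523
30–39: 1914 × 0.959 = 1836
40–49: 268 × 0.935 = 251
50+: 1089 × 0.936 + 2585 × 0.513 = 1019 + 1326 = 2345
Population now: 0–9=1144, 10–19=1150, 20–29=1523, 30–39=1836, 40–49=251, 50+=2345

1523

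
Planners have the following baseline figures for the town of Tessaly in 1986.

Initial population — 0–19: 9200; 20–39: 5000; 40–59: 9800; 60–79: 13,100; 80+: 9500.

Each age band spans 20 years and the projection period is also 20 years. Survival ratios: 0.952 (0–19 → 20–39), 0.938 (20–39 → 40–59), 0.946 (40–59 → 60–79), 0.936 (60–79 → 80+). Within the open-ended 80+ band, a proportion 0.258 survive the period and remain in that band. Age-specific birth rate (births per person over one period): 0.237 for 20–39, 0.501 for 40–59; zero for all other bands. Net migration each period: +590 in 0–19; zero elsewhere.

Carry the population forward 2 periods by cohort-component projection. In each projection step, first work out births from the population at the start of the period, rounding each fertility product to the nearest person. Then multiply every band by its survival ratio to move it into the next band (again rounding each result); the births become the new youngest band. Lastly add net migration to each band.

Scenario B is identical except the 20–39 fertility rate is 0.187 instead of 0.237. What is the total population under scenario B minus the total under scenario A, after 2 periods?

Numbering the bands 1..5 from youngest to oldest:
— Period 1 —
Births: 5000 × 0.237 = 1185, 9800 × 0.501 = 4910 → 6095
Band 2: 9200 × 0.952 = 8758
Band 3: 5000 × 0.938 = 4690
Band 4: 9800 × 0.946 = 9271
Band 5: 13100 × 0.936 + 9500 × 0.258 = 12262 + 2451 = 14713
Net migration: Band 1 + 590 → 6685
→ [6685, 8758, 4690, 9271, 14713]
— Period 2 —
Births: 8758 × 0.237 = 2076, 4690 × 0.501 = 2350 → 4426
Band 2: 6685 × 0.952 = 6364
Band 3: 8758 × 0.938 = 8215
Band 4: 4690 × 0.946 = 4437
Band 5: 9271 × 0.936 + 14713 × 0.258 = 8678 + 3796 = 12474
Net migration: Band 1 + 590 → 5016
→ [5016, 6364, 8215, 4437, 12474]
Scenario A total after 2 periods: 36506
Scenario B projection —
— Period 1 —
Births: 5000 × 0.187 = 935, 9800 × 0.501 = 4910 → 5845
Band 2: 9200 × 0.952 = 8758
Band 3: 5000 × 0.938 = 4690
Band 4: 9800 × 0.946 = 9271
Band 5: 13100 × 0.936 + 9500 × 0.258 = 12262 + 2451 = 14713
Net migration: Band 1 + 590 → 6435
→ [6435, 8758, 4690, 9271, 14713]
— Period 2 —
Births: 8758 × 0.187 = 1638, 4690 × 0.501 = 2350 → 3988
Band 2: 6435 × 0.952 = 6126
Band 3: 8758 × 0.938 = 8215
Band 4: 4690 × 0.946 = 4437
Band 5: 9271 × 0.936 + 14713 × 0.258 = 8678 + 3796 = 12474
Net migration: Band 1 + 590 → 4578
→ [4578, 6126, 8215, 4437, 12474]
Scenario B total after 2 periods: 35830
Difference B − A = 35830 − 36506 = -676

-676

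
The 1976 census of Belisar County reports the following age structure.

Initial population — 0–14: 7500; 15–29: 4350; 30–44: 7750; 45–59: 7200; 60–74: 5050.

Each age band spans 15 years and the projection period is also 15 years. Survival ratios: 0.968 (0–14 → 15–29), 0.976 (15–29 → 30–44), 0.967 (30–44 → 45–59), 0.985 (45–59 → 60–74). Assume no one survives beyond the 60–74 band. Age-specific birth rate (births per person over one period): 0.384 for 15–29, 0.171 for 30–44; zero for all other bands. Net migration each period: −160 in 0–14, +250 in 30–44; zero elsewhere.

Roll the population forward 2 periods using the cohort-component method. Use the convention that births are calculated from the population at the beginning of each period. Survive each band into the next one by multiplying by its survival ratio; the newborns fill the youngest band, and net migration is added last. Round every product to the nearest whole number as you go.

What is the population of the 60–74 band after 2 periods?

7382

Period 1.
Births: 4350 * 0.384 = 1670  |  7750 * 0.171 = 1325 — total 2995
15–29: 7500 * 0.968 = 7260
30–44: 4350 * 0.976 = 4246
45–59: 7750 * 0.967 = 7494
60–74: 7200 * 0.985 = 7092
Net migration: 0–14 − 160 → 2835; 30–44 + 250 → 4496
End of period: [2835, 7260, 4496, 7494, 7092]
Period 2.
Births: 7260 * 0.384 = 2788  |  4496 * 0.171 = 769 — total 3557
15–29: 2835 * 0.968 = 2744
30–44: 7260 * 0.976 = 7086
45–59: 4496 * 0.967 = 4348
60–74: 7494 * 0.985 = 7382
Net migration: 0–14 − 160 → 3397; 30–44 + 250 → 7336
End of period: [3397, 2744, 7336, 4348, 7382]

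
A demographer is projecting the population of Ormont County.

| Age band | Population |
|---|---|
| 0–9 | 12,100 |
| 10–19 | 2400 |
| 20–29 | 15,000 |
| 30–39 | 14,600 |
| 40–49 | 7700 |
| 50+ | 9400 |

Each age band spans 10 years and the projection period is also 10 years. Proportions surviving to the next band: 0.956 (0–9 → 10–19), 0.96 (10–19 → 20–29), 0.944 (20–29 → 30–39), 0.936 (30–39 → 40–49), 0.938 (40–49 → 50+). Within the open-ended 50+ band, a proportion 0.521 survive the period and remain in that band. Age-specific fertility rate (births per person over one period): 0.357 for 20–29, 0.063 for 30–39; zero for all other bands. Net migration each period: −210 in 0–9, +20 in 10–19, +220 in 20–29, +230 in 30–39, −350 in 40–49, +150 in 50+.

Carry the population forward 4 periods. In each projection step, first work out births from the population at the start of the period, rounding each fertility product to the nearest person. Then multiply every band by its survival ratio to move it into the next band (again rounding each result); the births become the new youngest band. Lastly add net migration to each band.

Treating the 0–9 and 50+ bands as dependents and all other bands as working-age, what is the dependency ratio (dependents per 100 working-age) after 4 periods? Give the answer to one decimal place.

Let band 1 be 0–9 through band 6 = 50+.
Period 1:
Births: 15000 * 0.357 = 5355 ; 14600 * 0.063 = 920 — total 6275
Band 2: 12100 * 0.956 = 11568
Band 3: 2400 * 0.96 = 2304
Band 4: 15000 * 0.944 = 14160
Band 5: 14600 * 0.936 = 13666
Band 6: 7700 * 0.938 + 9400 * 0.521 = 7223 + 4897 = 12120
Net migration: Band 1 − 210 → 6065; Band 2 + 20 → 11588; Band 3 + 220 → 2524; Band 4 + 230 → 14390; Band 5 − 350 → 13316; Band 6 + 150 → 12270
End of period: [6065, 11588, 2524, 14390, 13316, 12270]
Period 2:
Births: 2524 * 0.357 = 901 ; 14390 * 0.063 = 907 — total 1808
Band 2: 6065 * 0.956 = 5798
Band 3: 11588 * 0.96 = 11124
Band 4: 2524 * 0.944 = 2383
Band 5: 14390 * 0.936 = 13469
Band 6: 13316 * 0.938 + 12270 * 0.521 = 12490 + 6393 = 18883
Net migration: Band 1 − 210 → 1598; Band 2 + 20 → 5818; Band 3 + 220 → 11344; Band 4 + 230 → 2613; Band 5 − 350 → 13119; Band 6 + 150 → 19033
End of period: [1598, 5818, 11344, 2613, 13119, 19033]
Period 3:
Births: 11344 * 0.357 = 4050 ; 2613 * 0.063 = 165 — total 4215
Band 2: 1598 * 0.956 = 1528
Band 3: 5818 * 0.96 = 5585
Band 4: 11344 * 0.944 = 10709
Band 5: 2613 * 0.936 = 2446
Band 6: 13119 * 0.938 + 19033 * 0.521 = 12306 + 9916 = 22222
Net migration: Band 1 − 210 → 4005; Band 2 + 20 → 1548; Band 3 + 220 → 5805; Band 4 + 230 → 10939; Band 5 − 350 → 2096; Band 6 + 150 → 22372
End of period: [4005, 1548, 5805, 10939, 2096, 22372]
Period 4:
Births: 5805 * 0.357 = 2072 ; 10939 * 0.063 = 689 — total 2761
Band 2: 4005 * 0.956 = 3829
Band 3: 1548 * 0.96 = 1486
Band 4: 5805 * 0.944 = 5480
Band 5: 10939 * 0.936 = 10239
Band 6: 2096 * 0.938 + 22372 * 0.521 = 1966 + 11656 = 13622
Net migration: Band 1 − 210 → 2551; Band 2 + 20 → 3849; Band 3 + 220 → 1706; Band 4 + 230 → 5710; Band 5 − 350 → 9889; Band 6 + 150 → 13772
End of period: [2551, 3849, 1706, 5710, 9889, 13772]
Dependents (band 0–9 + band 50+) = 2551 + 13772 = 16323; working-age = 21154; ratio = 16323/21154 × 100 = 77.2

77.2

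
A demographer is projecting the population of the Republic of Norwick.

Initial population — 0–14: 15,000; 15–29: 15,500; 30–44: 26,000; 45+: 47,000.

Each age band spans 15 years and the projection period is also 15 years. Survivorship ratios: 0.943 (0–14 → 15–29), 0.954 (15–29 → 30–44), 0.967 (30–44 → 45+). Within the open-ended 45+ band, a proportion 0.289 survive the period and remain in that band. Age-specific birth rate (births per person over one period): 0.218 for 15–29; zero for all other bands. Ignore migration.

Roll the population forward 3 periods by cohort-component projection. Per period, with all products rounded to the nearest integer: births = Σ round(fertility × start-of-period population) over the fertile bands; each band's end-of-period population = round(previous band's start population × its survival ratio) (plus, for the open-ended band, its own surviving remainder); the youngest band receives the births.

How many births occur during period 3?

695

Let group 1 be 0–14 through group 4 = 45+.
After projecting period 1:
Births: 15500 × 0.218 = 3379
Group 2: 15000 × 0.943 = 14145
Group 3: 15500 × 0.954 = 14787
Group 4: 26000 × 0.967 + 47000 × 0.289 = 25142 + 13583 = 38725
Population now: 0–14=3379, 15–29=14145, 30–44=14787, 45+=38725
After projecting period 2:
Births: 14145 × 0.218 = 3084
Group 2: 3379 × 0.943 = 3186
Group 3: 14145 × 0.954 = 13494
Group 4: 14787 × 0.967 + 38725 × 0.289 = 14299 + 11192 = 25491
Population now: 0–14=3084, 15–29=3186, 30–44=13494, 45+=25491
After projecting period 3:
Births: 3186 × 0.218 = 695
Group 2: 3084 × 0.943 = 2908
Group 3: 3186 × 0.954 = 3039
Group 4: 13494 × 0.967 + 25491 × 0.289 = 13049 + 7367 = 20416
Population now: 0–14=695, 15–29=2908, 30–44=3039, 45+=20416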